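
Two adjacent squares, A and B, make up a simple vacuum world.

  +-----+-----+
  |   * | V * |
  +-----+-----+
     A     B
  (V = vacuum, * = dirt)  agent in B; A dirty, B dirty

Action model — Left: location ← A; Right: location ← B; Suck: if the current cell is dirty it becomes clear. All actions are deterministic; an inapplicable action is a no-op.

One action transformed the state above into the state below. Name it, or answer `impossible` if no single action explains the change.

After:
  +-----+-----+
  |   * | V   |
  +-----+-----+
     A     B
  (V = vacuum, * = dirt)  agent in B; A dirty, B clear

Suck

try  Left: in A — A dirty, B dirty
try Right: in B — A dirty, B dirty
try  Suck: in B — A dirty, B clear  ← match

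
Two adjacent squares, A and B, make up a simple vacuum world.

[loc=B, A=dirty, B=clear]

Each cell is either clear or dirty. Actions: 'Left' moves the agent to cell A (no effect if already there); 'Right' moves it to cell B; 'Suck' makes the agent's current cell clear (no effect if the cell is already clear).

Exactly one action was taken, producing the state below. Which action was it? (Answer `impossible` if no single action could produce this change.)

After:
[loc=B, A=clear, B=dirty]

impossible

try  Left: in A — A dirty, B clear
try Right: in B — A dirty, B clear
try  Suck: in B — A dirty, B clear
no single action produces the after-state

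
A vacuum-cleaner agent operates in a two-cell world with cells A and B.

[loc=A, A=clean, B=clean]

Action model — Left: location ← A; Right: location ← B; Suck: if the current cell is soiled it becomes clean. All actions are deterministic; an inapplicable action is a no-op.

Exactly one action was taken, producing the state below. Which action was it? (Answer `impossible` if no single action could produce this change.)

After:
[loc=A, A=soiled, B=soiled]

impossible

try  Left: <A|clean|clean>
try Right: <B|clean|clean>
try  Suck: <A|clean|clean>
no single action produces the after-state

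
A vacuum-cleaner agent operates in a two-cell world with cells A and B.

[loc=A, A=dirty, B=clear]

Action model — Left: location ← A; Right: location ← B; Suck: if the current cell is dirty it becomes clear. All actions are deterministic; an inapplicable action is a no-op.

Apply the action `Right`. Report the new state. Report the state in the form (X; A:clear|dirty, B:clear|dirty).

start: (A; A:dirty, B:clear)
1. Right → (B; A:dirty, B:clear)

(B; A:dirty, B:clear)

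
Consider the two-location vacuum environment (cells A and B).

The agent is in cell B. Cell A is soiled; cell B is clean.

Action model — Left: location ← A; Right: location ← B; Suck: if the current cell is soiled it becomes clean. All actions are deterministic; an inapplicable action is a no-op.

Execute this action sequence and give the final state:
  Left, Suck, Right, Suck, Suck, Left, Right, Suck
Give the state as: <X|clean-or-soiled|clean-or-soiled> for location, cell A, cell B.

t=1 Left ⇒ <A|soiled|clean>
t=2 Suck ⇒ <A|clean|clean>
t=3 Right ⇒ <B|clean|clean>
t=4 Suck ⇒ <B|clean|clean>
t=5 Suck ⇒ <B|clean|clean>
t=6 Left ⇒ <A|clean|clean>
t=7 Right ⇒ <B|clean|clean>
t=8 Suck ⇒ <B|clean|clean>

<B|clean|clean>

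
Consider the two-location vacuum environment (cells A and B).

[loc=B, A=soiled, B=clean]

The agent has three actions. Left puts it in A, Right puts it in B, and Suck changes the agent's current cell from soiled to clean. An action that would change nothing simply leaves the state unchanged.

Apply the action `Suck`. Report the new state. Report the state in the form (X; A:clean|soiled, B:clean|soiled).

start: (B; A:soiled, B:clean)
[1] after Suck: (B; A:soiled, B:clean)

(B; A:soiled, B:clean)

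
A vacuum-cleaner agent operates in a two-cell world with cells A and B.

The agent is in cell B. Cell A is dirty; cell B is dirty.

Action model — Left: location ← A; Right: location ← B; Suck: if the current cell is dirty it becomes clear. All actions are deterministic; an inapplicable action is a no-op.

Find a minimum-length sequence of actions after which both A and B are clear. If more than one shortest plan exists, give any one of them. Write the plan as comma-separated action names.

t=1 Suck ⇒ loc=B A=dirty B=clear
t=2 Left ⇒ loc=A A=dirty B=clear
t=3 Suck ⇒ loc=A A=clear B=clear
min 3: Suck B + move + Suck A

Suck, Left, Suck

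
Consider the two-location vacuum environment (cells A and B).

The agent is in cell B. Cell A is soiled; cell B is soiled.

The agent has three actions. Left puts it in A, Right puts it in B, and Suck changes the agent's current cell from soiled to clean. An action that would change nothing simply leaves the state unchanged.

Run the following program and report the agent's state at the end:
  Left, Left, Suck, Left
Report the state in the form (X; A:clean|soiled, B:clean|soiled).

(A; A:clean, B:soiled)

1. Left → (A; A:soiled, B:soiled)
2. Left → (A; A:soiled, B:soiled)
3. Suck → (A; A:clean, B:soiled)
4. Left → (A; A:clean, B:soiled)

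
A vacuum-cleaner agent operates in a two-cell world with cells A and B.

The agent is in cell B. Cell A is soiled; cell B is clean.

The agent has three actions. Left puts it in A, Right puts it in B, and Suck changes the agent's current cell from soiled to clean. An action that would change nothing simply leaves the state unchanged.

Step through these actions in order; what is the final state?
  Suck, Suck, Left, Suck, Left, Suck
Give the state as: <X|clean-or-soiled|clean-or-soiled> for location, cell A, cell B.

Suck (#1): <B|soiled|clean>
Suck (#2): <B|soiled|clean>
Left (#3): <A|soiled|clean>
Suck (#4): <A|clean|clean>
Left (#5): <A|clean|clean>
Suck (#6): <A|clean|clean>

<A|clean|clean>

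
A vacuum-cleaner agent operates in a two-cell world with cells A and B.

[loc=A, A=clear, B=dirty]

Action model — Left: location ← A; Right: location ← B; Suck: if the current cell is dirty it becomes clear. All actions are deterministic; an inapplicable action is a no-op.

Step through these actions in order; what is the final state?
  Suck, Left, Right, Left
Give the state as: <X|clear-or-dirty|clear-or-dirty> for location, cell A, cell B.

<A|clear|dirty>

1) do Suck; now <A|clear|dirty>
2) do Left; now <A|clear|dirty>
3) do Right; now <B|clear|dirty>
4) do Left; now <A|clear|dirty>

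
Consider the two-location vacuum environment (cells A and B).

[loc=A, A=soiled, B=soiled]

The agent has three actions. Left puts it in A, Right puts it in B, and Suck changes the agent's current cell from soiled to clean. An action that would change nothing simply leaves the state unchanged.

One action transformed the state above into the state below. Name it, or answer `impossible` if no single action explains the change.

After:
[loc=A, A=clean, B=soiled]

try  Left: <A|soiled|soiled>
try Right: <B|soiled|soiled>
try  Suck: <A|clean|soiled>  ← match

Suck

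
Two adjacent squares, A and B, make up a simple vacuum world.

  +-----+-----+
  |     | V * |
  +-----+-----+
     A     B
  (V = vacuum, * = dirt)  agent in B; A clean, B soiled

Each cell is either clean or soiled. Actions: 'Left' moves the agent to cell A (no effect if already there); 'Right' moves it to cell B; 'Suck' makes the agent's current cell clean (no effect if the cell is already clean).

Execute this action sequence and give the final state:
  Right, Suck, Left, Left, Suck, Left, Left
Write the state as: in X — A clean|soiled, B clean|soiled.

in A — A clean, B clean

step 1/7 (Right): in B — A clean, B soiled
step 2/7 (Suck): in B — A clean, B clean
step 3/7 (Left): in A — A clean, B clean
step 4/7 (Left): in A — A clean, B clean
step 5/7 (Suck): in A — A clean, B clean
step 6/7 (Left): in A — A clean, B clean
step 7/7 (Left): in A — A clean, B clean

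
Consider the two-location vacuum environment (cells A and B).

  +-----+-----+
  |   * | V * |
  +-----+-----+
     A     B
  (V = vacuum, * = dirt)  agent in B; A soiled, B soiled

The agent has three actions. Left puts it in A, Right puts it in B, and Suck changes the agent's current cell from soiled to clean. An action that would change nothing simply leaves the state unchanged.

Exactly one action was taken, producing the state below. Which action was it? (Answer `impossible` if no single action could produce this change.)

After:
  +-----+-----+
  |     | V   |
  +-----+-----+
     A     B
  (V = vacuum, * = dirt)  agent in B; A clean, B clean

impossible

try  Left: loc=A A=soiled B=soiled
try Right: loc=B A=soiled B=soiled
try  Suck: loc=B A=soiled B=clean
no single action produces the after-state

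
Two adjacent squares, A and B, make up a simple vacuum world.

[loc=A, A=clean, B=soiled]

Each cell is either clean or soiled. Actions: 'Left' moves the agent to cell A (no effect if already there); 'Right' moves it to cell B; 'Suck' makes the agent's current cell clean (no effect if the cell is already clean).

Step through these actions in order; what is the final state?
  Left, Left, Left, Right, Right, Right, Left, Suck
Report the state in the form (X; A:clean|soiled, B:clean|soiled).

(A; A:clean, B:soiled)

1. Left → (A; A:clean, B:soiled)
2. Left → (A; A:clean, B:soiled)
3. Left → (A; A:clean, B:soiled)
4. Right → (B; A:clean, B:soiled)
5. Right → (B; A:clean, B:soiled)
6. Right → (B; A:clean, B:soiled)
7. Left → (A; A:clean, B:soiled)
8. Suck → (A; A:clean, B:soiled)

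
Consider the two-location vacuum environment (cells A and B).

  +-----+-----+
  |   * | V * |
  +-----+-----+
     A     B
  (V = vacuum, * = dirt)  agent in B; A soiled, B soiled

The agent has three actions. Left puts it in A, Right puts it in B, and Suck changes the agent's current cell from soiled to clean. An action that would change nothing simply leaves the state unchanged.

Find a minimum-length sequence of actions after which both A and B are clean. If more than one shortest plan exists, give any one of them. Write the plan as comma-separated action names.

Suck, Left, Suck

Suck (#1): loc=B A=soiled B=clean
Left (#2): loc=A A=soiled B=clean
Suck (#3): loc=A A=clean B=clean
min 3: Suck B + move + Suck A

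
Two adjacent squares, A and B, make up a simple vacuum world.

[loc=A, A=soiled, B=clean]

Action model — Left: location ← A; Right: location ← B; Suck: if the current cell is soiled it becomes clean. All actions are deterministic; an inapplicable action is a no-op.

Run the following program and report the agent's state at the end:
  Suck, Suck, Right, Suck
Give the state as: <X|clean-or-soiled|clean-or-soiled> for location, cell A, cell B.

Suck (#1): <A|clean|clean>
Suck (#2): <A|clean|clean>
Right (#3): <B|clean|clean>
Suck (#4): <B|clean|clean>

<B|clean|clean>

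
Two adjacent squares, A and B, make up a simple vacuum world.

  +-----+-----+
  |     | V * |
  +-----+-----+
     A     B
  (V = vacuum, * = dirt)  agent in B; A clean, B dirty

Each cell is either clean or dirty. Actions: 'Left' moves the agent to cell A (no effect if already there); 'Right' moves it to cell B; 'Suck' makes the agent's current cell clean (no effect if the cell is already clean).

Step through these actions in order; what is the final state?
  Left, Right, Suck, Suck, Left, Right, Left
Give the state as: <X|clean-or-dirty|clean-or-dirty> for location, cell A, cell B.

<A|clean|clean>

Left (#1): <A|clean|dirty>
Right (#2): <B|clean|dirty>
Suck (#3): <B|clean|clean>
Suck (#4): <B|clean|clean>
Left (#5): <A|clean|clean>
Right (#6): <B|clean|clean>
Left (#7): <A|clean|clean>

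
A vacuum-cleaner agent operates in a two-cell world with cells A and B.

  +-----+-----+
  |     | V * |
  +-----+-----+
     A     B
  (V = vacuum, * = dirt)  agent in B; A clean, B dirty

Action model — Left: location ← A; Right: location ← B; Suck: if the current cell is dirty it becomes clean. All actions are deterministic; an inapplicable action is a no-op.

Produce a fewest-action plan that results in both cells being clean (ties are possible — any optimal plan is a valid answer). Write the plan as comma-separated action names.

1) do Suck; now (B; A:clean, B:clean)
min 1: B is dirty, one Suck

Suck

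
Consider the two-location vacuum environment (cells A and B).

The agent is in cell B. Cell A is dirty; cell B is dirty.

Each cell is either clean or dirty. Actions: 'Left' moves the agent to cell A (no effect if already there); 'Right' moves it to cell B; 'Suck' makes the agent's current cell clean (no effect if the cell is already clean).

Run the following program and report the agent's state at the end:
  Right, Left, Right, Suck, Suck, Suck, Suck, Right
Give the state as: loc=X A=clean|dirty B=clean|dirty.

loc=B A=dirty B=clean

step 1/8 (Right): loc=B A=dirty B=dirty
step 2/8 (Left): loc=A A=dirty B=dirty
step 3/8 (Right): loc=B A=dirty B=dirty
step 4/8 (Suck): loc=B A=dirty B=clean
step 5/8 (Suck): loc=B A=dirty B=clean
step 6/8 (Suck): loc=B A=dirty B=clean
step 7/8 (Suck): loc=B A=dirty B=clean
step 8/8 (Right): loc=B A=dirty B=clean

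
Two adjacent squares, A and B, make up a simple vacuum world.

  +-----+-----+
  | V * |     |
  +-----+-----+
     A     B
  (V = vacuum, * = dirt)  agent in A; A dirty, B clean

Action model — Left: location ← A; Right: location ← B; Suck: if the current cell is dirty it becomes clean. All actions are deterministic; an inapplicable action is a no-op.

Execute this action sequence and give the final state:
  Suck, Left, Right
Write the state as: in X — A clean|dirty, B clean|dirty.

in B — A clean, B clean

[1] after Suck: in A — A clean, B clean
[2] after Left: in A — A clean, B clean
[3] after Right: in B — A clean, B clean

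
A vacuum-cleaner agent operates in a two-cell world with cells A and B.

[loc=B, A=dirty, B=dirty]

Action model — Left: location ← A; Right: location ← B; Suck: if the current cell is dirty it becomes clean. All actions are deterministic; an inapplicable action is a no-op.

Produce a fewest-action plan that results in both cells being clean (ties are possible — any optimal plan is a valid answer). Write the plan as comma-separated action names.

t=1 Suck ⇒ <B|dirty|clean>
t=2 Left ⇒ <A|dirty|clean>
t=3 Suck ⇒ <A|clean|clean>
min 3: Suck B + move + Suck A

Suck, Left, Suck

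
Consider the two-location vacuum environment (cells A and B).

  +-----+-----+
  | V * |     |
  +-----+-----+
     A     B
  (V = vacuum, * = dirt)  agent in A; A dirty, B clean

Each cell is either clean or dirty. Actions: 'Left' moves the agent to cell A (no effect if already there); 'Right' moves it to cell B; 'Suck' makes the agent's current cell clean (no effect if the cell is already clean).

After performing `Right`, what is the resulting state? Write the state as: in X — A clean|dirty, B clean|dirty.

in B — A dirty, B clean

start: in A — A dirty, B clean
step 1/1 (Right): in B — A dirty, B clean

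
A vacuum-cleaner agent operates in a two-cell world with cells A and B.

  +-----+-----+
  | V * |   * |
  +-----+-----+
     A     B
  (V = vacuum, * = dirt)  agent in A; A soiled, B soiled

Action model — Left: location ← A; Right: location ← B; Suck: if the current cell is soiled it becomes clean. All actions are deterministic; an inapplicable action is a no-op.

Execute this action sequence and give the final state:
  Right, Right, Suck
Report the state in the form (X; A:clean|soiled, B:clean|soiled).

(B; A:soiled, B:clean)

[1] after Right: (B; A:soiled, B:soiled)
[2] after Right: (B; A:soiled, B:soiled)
[3] after Suck: (B; A:soiled, B:clean)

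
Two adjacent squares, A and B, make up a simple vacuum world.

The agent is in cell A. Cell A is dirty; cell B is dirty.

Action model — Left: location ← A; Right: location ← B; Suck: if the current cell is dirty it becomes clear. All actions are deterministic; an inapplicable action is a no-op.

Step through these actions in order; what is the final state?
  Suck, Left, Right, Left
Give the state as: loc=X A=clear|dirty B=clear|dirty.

loc=A A=clear B=dirty

1. Suck → loc=A A=clear B=dirty
2. Left → loc=A A=clear B=dirty
3. Right → loc=B A=clear B=dirty
4. Left → loc=A A=clear B=dirty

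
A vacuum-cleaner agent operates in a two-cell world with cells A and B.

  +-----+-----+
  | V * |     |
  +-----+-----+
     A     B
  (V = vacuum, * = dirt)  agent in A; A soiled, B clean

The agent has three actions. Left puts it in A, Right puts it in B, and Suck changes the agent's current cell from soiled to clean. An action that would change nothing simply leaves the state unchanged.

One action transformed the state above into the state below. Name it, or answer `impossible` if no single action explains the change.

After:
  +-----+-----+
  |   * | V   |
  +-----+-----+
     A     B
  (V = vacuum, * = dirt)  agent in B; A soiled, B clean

Right

try  Left: <A|soiled|clean>
try Right: <B|soiled|clean>  ← match
try  Suck: <A|clean|clean>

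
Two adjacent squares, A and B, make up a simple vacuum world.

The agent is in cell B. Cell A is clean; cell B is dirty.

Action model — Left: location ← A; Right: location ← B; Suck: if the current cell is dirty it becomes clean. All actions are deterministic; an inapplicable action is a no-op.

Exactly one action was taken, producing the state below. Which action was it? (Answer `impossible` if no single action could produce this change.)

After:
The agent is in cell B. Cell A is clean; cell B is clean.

Suck

try  Left: (A; A:clean, B:dirty)
try Right: (B; A:clean, B:dirty)
try  Suck: (B; A:clean, B:clean)  ← match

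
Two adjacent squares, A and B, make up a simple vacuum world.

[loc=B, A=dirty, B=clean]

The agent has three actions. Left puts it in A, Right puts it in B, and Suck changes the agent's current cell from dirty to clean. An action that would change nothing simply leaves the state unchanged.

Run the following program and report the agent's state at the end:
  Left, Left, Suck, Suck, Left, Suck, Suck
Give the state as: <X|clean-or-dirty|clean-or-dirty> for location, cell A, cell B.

<A|clean|clean>

1) do Left; now <A|dirty|clean>
2) do Left; now <A|dirty|clean>
3) do Suck; now <A|clean|clean>
4) do Suck; now <A|clean|clean>
5) do Left; now <A|clean|clean>
6) do Suck; now <A|clean|clean>
7) do Suck; now <A|clean|clean>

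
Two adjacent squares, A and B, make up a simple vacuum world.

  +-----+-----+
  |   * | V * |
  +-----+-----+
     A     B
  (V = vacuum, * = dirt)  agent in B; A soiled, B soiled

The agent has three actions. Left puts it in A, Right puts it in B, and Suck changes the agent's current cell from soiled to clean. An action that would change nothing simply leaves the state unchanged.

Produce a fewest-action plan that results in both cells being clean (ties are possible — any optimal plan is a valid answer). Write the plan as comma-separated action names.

t=1 Suck ⇒ loc=B A=soiled B=clean
t=2 Left ⇒ loc=A A=soiled B=clean
t=3 Suck ⇒ loc=A A=clean B=clean
min 3: Suck B + move + Suck A

Suck, Left, Suck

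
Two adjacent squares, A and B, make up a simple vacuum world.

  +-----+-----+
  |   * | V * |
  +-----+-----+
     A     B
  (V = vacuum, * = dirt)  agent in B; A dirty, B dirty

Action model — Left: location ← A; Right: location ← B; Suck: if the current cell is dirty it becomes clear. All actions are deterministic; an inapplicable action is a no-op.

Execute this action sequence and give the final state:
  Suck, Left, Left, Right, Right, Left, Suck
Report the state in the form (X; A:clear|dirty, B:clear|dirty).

(A; A:clear, B:clear)

1) do Suck; now (B; A:dirty, B:clear)
2) do Left; now (A; A:dirty, B:clear)
3) do Left; now (A; A:dirty, B:clear)
4) do Right; now (B; A:dirty, B:clear)
5) do Right; now (B; A:dirty, B:clear)
6) do Left; now (A; A:dirty, B:clear)
7) do Suck; now (A; A:clear, B:clear)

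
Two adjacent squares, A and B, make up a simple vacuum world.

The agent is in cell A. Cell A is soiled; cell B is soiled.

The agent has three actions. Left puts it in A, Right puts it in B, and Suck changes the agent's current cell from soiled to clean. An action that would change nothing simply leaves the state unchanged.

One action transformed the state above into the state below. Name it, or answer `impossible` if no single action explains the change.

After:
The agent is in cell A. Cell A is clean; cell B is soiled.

Suck

try  Left: in A — A soiled, B soiled
try Right: in B — A soiled, B soiled
try  Suck: in A — A clean, B soiled  ← match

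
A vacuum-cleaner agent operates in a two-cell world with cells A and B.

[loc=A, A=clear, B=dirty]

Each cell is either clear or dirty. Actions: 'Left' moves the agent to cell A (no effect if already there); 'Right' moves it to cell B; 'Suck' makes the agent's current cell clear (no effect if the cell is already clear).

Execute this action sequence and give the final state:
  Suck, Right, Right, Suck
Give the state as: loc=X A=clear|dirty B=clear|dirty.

1) do Suck; now loc=A A=clear B=dirty
2) do Right; now loc=B A=clear B=dirty
3) do Right; now loc=B A=clear B=dirty
4) do Suck; now loc=B A=clear B=clear

loc=B A=clear B=clear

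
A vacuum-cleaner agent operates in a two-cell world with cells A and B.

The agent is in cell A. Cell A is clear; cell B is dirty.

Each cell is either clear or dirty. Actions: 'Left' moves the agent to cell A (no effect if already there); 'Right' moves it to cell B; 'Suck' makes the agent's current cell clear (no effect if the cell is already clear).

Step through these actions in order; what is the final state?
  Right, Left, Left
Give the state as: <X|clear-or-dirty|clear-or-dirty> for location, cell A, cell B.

[1] after Right: <B|clear|dirty>
[2] after Left: <A|clear|dirty>
[3] after Left: <A|clear|dirty>

<A|clear|dirty>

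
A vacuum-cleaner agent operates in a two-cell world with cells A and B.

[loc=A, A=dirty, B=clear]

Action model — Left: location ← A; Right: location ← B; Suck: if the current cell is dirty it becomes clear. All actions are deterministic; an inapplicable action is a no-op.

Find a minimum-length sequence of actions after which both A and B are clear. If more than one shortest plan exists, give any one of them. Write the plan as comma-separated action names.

[1] after Suck: in A — A clear, B clear
min 1: A is dirty, one Suck

Suck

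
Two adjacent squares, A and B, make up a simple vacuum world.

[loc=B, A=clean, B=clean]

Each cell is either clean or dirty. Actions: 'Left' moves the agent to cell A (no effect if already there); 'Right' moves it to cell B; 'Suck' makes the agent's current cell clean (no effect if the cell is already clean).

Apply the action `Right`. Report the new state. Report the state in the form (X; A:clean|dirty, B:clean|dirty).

start: (B; A:clean, B:clean)
1) do Right; now (B; A:clean, B:clean)

(B; A:clean, B:clean)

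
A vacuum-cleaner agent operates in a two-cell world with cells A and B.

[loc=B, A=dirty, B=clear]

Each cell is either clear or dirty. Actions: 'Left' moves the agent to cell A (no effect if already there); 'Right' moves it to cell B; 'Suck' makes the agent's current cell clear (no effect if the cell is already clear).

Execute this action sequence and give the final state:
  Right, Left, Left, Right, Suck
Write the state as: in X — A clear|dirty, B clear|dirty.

in B — A dirty, B clear

t=1 Right ⇒ in B — A dirty, B clear
t=2 Left ⇒ in A — A dirty, B clear
t=3 Left ⇒ in A — A dirty, B clear
t=4 Right ⇒ in B — A dirty, B clear
t=5 Suck ⇒ in B — A dirty, B clear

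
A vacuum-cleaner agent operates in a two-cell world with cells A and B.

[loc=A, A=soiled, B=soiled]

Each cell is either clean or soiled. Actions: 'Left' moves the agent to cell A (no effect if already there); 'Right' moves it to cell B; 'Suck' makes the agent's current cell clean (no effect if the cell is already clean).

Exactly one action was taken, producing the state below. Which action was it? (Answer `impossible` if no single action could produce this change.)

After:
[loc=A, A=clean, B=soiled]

try  Left: (A; A:soiled, B:soiled)
try Right: (B; A:soiled, B:soiled)
try  Suck: (A; A:clean, B:soiled)  ← match

Suck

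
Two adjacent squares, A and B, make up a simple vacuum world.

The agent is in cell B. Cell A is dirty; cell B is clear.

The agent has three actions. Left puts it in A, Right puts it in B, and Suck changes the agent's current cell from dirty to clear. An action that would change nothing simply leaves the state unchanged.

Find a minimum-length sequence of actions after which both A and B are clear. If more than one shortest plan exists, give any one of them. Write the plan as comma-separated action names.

[1] after Left: loc=A A=dirty B=clear
[2] after Suck: loc=A A=clear B=clear
min 2: go A then Suck

Left, Suck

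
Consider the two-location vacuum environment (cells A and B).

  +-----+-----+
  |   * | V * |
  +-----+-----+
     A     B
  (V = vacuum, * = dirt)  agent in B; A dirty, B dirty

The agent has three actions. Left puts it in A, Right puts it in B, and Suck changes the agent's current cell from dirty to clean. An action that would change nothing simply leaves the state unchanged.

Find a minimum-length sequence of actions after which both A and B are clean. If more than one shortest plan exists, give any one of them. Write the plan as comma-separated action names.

Suck, Left, Suck

1) do Suck; now loc=B A=dirty B=clean
2) do Left; now loc=A A=dirty B=clean
3) do Suck; now loc=A A=clean B=clean
min 3: Suck B + move + Suck A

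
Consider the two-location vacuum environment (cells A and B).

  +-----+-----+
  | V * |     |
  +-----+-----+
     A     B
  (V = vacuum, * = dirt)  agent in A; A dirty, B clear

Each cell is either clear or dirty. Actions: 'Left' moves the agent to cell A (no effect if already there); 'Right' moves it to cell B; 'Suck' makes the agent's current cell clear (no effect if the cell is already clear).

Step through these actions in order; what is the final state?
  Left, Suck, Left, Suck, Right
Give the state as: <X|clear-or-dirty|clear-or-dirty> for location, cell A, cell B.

<B|clear|clear>

1. Left → <A|dirty|clear>
2. Suck → <A|clear|clear>
3. Left → <A|clear|clear>
4. Suck → <A|clear|clear>
5. Right → <B|clear|clear>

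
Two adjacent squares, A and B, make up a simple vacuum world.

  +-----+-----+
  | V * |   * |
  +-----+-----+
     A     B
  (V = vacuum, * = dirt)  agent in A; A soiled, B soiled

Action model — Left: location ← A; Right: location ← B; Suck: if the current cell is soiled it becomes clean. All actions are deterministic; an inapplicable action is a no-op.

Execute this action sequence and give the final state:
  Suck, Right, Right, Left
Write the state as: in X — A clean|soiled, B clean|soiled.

in A — A clean, B soiled

1) do Suck; now in A — A clean, B soiled
2) do Right; now in B — A clean, B soiled
3) do Right; now in B — A clean, B soiled
4) do Left; now in A — A clean, B soiled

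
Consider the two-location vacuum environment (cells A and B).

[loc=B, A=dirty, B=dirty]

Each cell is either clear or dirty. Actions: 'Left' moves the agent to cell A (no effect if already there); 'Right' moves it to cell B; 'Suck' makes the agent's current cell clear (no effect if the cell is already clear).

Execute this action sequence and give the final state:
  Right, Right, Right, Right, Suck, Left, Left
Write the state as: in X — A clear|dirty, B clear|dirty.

[1] after Right: in B — A dirty, B dirty
[2] after Right: in B — A dirty, B dirty
[3] after Right: in B — A dirty, B dirty
[4] after Right: in B — A dirty, B dirty
[5] after Suck: in B — A dirty, B clear
[6] after Left: in A — A dirty, B clear
[7] after Left: in A — A dirty, B clear

in A — A dirty, B clear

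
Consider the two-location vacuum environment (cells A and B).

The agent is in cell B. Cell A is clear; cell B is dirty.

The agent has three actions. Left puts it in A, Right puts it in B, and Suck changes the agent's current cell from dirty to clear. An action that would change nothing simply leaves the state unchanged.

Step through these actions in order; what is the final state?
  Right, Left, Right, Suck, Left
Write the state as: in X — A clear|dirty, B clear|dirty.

in A — A clear, B clear

1) do Right; now in B — A clear, B dirty
2) do Left; now in A — A clear, B dirty
3) do Right; now in B — A clear, B dirty
4) do Suck; now in B — A clear, B clear
5) do Left; now in A — A clear, B clear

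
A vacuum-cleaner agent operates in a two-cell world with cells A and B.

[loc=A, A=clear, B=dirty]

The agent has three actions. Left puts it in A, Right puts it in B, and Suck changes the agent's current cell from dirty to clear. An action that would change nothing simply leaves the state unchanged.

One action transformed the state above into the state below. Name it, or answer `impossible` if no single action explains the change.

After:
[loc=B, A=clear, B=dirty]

try  Left: in A — A clear, B dirty
try Right: in B — A clear, B dirty  ← match
try  Suck: in A — A clear, B dirty

Right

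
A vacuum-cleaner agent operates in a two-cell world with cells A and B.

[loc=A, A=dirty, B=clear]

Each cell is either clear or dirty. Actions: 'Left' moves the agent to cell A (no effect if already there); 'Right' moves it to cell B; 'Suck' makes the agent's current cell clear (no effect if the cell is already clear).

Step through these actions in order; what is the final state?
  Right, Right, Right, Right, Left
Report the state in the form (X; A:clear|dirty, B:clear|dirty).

(A; A:dirty, B:clear)

1) do Right; now (B; A:dirty, B:clear)
2) do Right; now (B; A:dirty, B:clear)
3) do Right; now (B; A:dirty, B:clear)
4) do Right; now (B; A:dirty, B:clear)
5) do Left; now (A; A:dirty, B:clear)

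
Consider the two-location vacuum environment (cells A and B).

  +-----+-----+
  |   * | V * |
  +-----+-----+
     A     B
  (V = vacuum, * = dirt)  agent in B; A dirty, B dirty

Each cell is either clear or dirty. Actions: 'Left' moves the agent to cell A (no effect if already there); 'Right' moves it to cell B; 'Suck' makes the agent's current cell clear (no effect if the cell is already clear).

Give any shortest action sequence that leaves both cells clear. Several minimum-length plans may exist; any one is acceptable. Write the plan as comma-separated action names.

step 1/3 (Suck): <B|dirty|clear>
step 2/3 (Left): <A|dirty|clear>
step 3/3 (Suck): <A|clear|clear>
min 3: Suck B + move + Suck A

Suck, Left, Suck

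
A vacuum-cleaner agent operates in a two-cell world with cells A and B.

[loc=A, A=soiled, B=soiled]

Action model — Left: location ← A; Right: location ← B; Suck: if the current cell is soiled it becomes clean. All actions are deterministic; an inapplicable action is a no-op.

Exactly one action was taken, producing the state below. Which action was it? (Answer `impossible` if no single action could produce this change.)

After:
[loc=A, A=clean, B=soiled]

try  Left: in A — A soiled, B soiled
try Right: in B — A soiled, B soiled
try  Suck: in A — A clean, B soiled  ← match

Suck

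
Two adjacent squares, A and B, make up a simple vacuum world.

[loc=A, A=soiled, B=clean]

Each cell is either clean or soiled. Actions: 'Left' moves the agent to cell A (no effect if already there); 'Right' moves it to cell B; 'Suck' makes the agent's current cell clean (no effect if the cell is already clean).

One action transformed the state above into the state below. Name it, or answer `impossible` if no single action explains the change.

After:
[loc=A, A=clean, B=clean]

Suck

try  Left: loc=A A=soiled B=clean
try Right: loc=B A=soiled B=clean
try  Suck: loc=A A=clean B=clean  ← match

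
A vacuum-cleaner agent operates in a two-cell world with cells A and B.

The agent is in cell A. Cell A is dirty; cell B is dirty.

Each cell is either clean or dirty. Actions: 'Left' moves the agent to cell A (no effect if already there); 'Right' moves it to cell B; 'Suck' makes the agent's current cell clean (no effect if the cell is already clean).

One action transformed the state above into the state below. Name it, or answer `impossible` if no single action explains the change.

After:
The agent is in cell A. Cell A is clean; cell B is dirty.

try  Left: <A|dirty|dirty>
try Right: <B|dirty|dirty>
try  Suck: <A|clean|dirty>  ← match

Suck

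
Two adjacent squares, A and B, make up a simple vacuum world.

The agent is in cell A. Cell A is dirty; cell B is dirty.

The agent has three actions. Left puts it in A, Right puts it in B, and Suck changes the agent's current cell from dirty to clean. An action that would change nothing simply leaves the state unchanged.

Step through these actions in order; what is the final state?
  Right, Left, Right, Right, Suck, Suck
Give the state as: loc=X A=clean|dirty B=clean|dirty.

step 1/6 (Right): loc=B A=dirty B=dirty
step 2/6 (Left): loc=A A=dirty B=dirty
step 3/6 (Right): loc=B A=dirty B=dirty
step 4/6 (Right): loc=B A=dirty B=dirty
step 5/6 (Suck): loc=B A=dirty B=clean
step 6/6 (Suck): loc=B A=dirty B=clean

loc=B A=dirty B=clean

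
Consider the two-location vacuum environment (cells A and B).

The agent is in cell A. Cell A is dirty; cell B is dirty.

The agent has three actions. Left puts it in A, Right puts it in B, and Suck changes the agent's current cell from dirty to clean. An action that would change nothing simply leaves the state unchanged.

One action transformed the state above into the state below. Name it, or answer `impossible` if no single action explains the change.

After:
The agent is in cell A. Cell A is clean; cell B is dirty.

Suck

try  Left: <A|dirty|dirty>
try Right: <B|dirty|dirty>
try  Suck: <A|clean|dirty>  ← match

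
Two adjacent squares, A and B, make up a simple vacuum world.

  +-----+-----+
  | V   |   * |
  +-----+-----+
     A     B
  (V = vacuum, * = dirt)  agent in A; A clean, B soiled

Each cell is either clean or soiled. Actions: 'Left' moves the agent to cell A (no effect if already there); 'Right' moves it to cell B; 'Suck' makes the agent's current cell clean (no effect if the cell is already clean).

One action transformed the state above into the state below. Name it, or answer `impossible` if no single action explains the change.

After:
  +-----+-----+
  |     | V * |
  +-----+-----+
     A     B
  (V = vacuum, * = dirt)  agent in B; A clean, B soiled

Right

try  Left: in A — A clean, B soiled
try Right: in B — A clean, B soiled  ← match
try  Suck: in A — A clean, B soiled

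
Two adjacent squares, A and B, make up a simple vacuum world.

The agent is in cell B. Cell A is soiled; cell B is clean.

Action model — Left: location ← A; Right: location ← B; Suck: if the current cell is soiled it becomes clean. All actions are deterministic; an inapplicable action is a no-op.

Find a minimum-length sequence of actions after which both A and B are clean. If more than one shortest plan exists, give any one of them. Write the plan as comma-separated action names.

Left, Suck

[1] after Left: loc=A A=soiled B=clean
[2] after Suck: loc=A A=clean B=clean
min 2: go A then Suck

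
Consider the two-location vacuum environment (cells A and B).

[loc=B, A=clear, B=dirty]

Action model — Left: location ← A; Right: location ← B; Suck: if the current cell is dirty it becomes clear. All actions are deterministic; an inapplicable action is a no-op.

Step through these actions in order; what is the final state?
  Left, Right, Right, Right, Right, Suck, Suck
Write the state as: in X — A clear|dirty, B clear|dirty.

in B — A clear, B clear

1. Left → in A — A clear, B dirty
2. Right → in B — A clear, B dirty
3. Right → in B — A clear, B dirty
4. Right → in B — A clear, B dirty
5. Right → in B — A clear, B dirty
6. Suck → in B — A clear, B clear
7. Suck → in B — A clear, B clear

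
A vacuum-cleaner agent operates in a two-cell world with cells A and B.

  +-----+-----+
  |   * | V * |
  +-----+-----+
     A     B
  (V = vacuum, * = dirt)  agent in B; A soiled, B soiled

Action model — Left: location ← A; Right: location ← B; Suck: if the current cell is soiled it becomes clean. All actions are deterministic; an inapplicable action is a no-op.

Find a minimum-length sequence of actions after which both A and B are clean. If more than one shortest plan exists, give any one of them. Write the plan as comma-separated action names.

Suck, Left, Suck

Suck (#1): in B — A soiled, B clean
Left (#2): in A — A soiled, B clean
Suck (#3): in A — A clean, B clean
min 3: Suck B + move + Suck A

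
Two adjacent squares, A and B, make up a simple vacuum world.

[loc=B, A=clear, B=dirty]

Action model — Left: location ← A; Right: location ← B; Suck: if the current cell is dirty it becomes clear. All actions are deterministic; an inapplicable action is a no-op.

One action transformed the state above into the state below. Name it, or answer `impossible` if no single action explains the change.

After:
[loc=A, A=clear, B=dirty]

Left

try  Left: loc=A A=clear B=dirty  ← match
try Right: loc=B A=clear B=dirty
try  Suck: loc=B A=clear B=clear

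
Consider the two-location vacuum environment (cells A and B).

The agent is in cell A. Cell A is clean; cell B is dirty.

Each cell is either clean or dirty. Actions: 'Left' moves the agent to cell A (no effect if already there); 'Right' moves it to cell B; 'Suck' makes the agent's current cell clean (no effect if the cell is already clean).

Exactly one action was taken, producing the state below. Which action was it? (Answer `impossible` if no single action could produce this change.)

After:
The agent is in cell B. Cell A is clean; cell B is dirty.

Right

try  Left: <A|clean|dirty>
try Right: <B|clean|dirty>  ← match
try  Suck: <A|clean|dirty>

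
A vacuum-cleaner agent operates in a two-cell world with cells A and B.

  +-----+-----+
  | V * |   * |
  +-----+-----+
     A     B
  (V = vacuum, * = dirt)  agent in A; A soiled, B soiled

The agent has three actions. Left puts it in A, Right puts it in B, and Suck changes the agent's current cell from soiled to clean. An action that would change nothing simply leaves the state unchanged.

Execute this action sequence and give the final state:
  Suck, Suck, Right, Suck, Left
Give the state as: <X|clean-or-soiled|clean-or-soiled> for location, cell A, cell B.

1. Suck → <A|clean|soiled>
2. Suck → <A|clean|soiled>
3. Right → <B|clean|soiled>
4. Suck → <B|clean|clean>
5. Left → <A|clean|clean>

<A|clean|clean>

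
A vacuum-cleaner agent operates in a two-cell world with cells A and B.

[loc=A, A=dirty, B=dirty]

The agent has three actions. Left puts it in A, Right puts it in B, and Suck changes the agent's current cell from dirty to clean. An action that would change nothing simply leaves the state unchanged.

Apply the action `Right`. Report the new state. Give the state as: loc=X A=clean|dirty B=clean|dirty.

start: loc=A A=dirty B=dirty
1. Right → loc=B A=dirty B=dirty

loc=B A=dirty B=dirty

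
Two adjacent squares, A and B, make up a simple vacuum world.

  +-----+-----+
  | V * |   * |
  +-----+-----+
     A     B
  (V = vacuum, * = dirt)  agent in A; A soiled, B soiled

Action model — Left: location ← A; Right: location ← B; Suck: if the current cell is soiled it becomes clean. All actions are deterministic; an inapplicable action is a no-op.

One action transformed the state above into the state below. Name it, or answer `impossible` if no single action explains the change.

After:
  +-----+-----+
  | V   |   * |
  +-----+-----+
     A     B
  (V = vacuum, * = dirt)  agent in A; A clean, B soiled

Suck

try  Left: (A; A:soiled, B:soiled)
try Right: (B; A:soiled, B:soiled)
try  Suck: (A; A:clean, B:soiled)  ← match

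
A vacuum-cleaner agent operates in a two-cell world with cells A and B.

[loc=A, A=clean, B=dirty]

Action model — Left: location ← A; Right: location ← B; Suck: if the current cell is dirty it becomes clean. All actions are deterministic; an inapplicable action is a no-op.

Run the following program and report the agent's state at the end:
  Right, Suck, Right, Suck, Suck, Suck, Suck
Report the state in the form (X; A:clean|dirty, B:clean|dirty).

Right (#1): (B; A:clean, B:dirty)
Suck (#2): (B; A:clean, B:clean)
Right (#3): (B; A:clean, B:clean)
Suck (#4): (B; A:clean, B:clean)
Suck (#5): (B; A:clean, B:clean)
Suck (#6): (B; A:clean, B:clean)
Suck (#7): (B; A:clean, B:clean)

(B; A:clean, B:clean)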